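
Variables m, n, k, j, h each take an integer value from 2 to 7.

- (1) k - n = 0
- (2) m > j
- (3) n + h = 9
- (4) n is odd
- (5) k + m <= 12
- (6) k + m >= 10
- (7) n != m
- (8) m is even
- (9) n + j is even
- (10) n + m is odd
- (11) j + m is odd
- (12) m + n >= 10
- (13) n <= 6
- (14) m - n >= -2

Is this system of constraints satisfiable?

Satisfiable

Try m = 6, n = 5, k = 5, j = 3, h = 4.
Check constraint 1: k - n = 0; constraint 3: n + h = 9. The remaining constraints are straightforward to verify.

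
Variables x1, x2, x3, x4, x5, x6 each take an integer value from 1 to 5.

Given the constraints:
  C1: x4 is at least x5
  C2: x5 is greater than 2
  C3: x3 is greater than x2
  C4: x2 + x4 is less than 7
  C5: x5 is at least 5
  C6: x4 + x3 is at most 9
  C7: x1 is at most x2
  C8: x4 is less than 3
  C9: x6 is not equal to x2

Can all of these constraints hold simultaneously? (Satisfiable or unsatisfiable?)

Unsatisfiable

From constraints 1 and 5: x4 ≥ x5 and x5 ≥ 5, so x4 ≥ 5. From constraint 8: x4 ≤ 2. But 2 < 5, so no value of x4 works.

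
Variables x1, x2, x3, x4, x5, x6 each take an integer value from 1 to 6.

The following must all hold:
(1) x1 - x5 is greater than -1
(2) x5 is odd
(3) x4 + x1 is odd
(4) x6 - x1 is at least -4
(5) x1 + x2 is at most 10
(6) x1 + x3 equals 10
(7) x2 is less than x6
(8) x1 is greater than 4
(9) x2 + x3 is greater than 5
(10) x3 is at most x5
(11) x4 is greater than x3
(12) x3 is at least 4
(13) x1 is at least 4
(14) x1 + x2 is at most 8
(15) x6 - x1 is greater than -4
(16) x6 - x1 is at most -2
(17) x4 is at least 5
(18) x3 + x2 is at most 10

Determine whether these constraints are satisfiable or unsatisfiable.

Satisfiable

Try x1 = 5, x2 = 2, x3 = 5, x4 = 6, x5 = 5, x6 = 3.
Check constraint 1: x1 - x5 = 0; constraint 4: x6 - x1 = -2. The remaining constraints are straightforward to verify.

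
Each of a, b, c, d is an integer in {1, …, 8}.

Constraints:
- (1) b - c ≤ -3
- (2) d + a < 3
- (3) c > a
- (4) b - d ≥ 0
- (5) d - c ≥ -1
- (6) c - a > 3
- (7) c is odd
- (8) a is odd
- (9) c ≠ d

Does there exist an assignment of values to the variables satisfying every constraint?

Unsatisfiable

Constraints 1, 4, and 5 give c − b ≥ 3, b − d ≥ 0, d − c ≥ -1.
Adding all 3 inequalities: the left sides telescope to 0, and the right sides sum to 3 + 0 + (-1) = 2. So 0 ≥ 2, which is false.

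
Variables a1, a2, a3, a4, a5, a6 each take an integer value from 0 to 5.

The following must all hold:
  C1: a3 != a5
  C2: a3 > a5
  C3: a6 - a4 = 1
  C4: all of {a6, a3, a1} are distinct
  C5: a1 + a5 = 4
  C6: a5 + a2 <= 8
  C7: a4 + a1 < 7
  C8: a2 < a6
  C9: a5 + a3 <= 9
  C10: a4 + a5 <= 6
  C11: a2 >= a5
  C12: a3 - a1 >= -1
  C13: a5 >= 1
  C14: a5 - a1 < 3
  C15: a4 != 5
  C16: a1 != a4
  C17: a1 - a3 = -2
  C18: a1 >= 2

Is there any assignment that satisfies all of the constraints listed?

Satisfiable

Take a1 = 2, a2 = 4, a3 = 4, a4 = 4, a5 = 2, a6 = 5. Then constraint 3: a6 - a4 = 1; constraint 5: a1 + a5 = 4, and every other listed constraint is also met.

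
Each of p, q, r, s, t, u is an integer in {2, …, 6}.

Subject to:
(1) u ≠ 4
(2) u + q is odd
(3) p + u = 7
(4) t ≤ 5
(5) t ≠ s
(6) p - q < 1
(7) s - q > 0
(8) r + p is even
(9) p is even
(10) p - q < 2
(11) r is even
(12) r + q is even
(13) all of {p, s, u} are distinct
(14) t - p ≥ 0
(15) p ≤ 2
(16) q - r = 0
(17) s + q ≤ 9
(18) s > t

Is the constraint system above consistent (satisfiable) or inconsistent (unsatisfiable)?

The assignment p = 2, q = 2, r = 2, s = 4, t = 2, u = 5 works:
  constraint 3 holds since p + u = 7.
  constraint 6 holds since p - q = 0.
  constraint 7 holds since s - q = 2.
The rest check out directly.

Satisfiable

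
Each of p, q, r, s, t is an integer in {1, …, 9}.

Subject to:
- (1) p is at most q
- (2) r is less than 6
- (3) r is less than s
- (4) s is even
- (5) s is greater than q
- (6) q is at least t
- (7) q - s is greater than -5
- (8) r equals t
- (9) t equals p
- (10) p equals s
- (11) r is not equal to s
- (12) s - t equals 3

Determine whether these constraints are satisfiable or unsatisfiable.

From constraints 8, 9, and 10, r = t = p = s, so r = s. But constraint 11 says r ≠ s. Contradiction.

Unsatisfiable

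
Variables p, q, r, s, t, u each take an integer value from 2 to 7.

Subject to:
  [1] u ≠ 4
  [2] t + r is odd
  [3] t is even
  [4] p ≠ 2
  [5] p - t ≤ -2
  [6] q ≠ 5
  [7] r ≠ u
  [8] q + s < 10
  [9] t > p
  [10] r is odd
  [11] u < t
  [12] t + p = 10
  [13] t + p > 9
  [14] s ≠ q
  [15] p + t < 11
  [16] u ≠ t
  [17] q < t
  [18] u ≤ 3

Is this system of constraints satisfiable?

Try p = 4, q = 2, r = 5, s = 5, t = 6, u = 3.
Check constraint 5: p - t = -2; constraint 8: q + s = 7; constraint 12: t + p = 10. The remaining constraints are straightforward to verify.

Satisfiable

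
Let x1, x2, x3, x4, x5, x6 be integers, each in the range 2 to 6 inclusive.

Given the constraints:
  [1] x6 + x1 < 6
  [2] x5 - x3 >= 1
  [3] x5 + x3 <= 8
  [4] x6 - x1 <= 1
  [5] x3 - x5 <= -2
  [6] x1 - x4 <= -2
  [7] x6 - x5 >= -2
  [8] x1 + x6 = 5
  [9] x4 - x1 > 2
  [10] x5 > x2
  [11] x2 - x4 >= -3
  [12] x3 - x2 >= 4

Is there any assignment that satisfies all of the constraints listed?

Unsatisfiable

Constraints 4, 5, 6, 7, 11, and 12 give x2 − x4 ≥ -3, x4 − x1 ≥ 2, x1 − x6 ≥ -1, x6 − x5 ≥ -2, x5 − x3 ≥ 2, x3 − x2 ≥ 4.
Adding all 6 inequalities: the left sides telescope to 0, and the right sides sum to (-3) + 2 + (-1) + (-2) + 2 + 4 = 2. So 0 ≥ 2, which is false.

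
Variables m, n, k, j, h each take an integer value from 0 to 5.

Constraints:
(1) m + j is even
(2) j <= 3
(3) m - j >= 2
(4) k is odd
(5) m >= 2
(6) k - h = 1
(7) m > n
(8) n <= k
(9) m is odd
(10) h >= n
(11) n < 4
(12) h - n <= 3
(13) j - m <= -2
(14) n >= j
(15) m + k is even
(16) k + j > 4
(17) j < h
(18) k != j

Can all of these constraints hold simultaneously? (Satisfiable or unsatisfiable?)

The assignment m = 3, n = 1, k = 5, j = 1, h = 4 works:
  constraint 3 holds since m - j = 2.
  constraint 6 holds since k - h = 1.
  constraint 12 holds since h - n = 3.
The rest check out directly.

Satisfiable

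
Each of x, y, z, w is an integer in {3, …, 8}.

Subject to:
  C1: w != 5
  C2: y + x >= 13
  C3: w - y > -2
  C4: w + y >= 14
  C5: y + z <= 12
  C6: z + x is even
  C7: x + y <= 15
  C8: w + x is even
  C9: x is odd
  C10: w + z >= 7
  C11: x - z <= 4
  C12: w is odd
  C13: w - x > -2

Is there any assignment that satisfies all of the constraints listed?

Satisfiable

Try x = 7, y = 7, z = 3, w = 7.
Check constraint 2: y + x = 14; constraint 3: w - y = 0. The remaining constraints are straightforward to verify.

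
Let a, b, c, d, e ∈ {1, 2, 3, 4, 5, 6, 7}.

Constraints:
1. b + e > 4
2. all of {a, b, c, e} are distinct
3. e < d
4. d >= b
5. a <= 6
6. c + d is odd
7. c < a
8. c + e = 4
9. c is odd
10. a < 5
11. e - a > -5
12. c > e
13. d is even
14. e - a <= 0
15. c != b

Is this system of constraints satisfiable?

Satisfiable

Setting (a, b, c, d, e) = (4, 6, 3, 6, 1) satisfies everything: constraint 1: b + e = 7; constraint 8: c + e = 4, and the others follow.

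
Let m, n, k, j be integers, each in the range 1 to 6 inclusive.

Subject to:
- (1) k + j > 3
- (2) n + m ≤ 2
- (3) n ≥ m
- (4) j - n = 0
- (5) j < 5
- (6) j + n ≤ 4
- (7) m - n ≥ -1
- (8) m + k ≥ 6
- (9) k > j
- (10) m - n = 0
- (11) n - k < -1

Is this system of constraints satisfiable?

Satisfiable

Take m = 1, n = 1, k = 5, j = 1. Then constraint 1: k + j = 6; constraint 2: n + m = 2; constraint 4: j - n = 0, and every other listed constraint is also met.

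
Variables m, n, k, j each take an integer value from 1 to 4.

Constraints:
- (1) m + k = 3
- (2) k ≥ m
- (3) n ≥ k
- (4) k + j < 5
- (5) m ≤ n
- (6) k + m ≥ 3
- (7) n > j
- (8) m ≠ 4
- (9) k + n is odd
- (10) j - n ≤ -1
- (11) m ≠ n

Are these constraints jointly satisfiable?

Satisfiable

Try m = 1, n = 3, k = 2, j = 1.
Check constraint 1: m + k = 3; constraint 4: k + j = 3. The remaining constraints are straightforward to verify.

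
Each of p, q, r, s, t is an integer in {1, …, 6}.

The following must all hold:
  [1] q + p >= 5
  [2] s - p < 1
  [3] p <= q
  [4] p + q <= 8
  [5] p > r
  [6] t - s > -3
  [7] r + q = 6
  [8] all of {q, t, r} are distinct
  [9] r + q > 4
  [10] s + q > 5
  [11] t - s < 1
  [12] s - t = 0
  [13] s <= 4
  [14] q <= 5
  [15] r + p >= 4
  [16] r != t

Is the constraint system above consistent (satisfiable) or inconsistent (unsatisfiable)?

The assignment p = 3, q = 5, r = 1, s = 3, t = 3 works:
  constraint 1 holds since q + p = 8.
  constraint 2 holds since s - p = 0.
  constraint 4 holds since p + q = 8.
The rest check out directly.

Satisfiable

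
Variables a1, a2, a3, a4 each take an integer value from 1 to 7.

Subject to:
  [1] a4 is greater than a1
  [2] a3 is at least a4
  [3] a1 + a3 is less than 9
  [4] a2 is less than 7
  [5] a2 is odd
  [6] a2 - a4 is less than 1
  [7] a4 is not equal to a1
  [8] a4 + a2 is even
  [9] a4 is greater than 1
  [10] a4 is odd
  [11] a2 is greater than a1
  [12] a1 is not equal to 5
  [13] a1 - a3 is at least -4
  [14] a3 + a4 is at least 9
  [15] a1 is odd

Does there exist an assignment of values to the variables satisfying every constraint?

Satisfiable

One satisfying assignment is a1 = 1, a2 = 5, a3 = 5, a4 = 5.
For the less obvious constraints — constraint 3: a1 + a3 = 6; constraint 6: a2 - a4 = 0 — and the others hold by inspection.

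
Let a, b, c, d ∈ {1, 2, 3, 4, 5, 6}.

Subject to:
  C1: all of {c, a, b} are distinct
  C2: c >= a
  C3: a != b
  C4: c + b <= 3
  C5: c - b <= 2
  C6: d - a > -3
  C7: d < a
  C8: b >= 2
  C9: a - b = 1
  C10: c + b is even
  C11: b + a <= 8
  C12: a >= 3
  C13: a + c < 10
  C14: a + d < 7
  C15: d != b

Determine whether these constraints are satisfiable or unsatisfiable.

Unsatisfiable

From constraints 2 and 12: c ≥ a ≥ 3. From constraint 8: b ≥ 2. Hence c + b ≥ 5. But constraint 4 requires c + b ≤ 3, and 3 < 5. Contradiction.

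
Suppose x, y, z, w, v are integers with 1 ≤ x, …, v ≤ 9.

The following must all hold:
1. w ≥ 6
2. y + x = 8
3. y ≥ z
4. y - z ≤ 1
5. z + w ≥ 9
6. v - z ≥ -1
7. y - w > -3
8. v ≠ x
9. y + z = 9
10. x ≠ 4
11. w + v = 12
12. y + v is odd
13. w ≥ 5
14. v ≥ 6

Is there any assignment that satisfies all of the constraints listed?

The assignment x = 3, y = 5, z = 4, w = 6, v = 6 works:
  constraint 2 holds since y + x = 8.
  constraint 4 holds since y - z = 1.
The rest check out directly.

Satisfiable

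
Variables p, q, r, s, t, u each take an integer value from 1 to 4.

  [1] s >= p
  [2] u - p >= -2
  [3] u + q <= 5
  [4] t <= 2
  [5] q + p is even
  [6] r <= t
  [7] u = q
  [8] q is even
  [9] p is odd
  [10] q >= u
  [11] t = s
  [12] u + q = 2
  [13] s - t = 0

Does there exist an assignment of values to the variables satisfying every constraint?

Unsatisfiable

Constraint 8 makes q even and constraint 9 makes p odd, so q + p must be odd. Constraint 5 says q + p is even — contradiction.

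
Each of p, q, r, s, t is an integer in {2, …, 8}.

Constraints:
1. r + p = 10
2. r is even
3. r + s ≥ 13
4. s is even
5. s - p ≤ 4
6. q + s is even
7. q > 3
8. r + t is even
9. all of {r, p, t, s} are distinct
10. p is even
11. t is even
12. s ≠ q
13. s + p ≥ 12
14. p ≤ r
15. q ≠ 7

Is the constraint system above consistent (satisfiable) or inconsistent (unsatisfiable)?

The assignment p = 4, q = 4, r = 6, s = 8, t = 2 works:
  constraint 1 holds since r + p = 10.
  constraint 3 holds since r + s = 14.
  constraint 5 holds since s - p = 4.
The rest check out directly.

Satisfiable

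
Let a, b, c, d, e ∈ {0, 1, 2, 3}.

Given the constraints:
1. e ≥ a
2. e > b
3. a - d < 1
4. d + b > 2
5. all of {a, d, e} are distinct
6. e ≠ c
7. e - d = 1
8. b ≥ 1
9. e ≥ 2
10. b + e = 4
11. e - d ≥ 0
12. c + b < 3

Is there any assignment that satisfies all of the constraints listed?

Satisfiable

One satisfying assignment is a = 0, b = 1, c = 0, d = 2, e = 3.
For the less obvious constraints — constraint 3: a - d = -2; constraint 4: d + b = 3 — and the others hold by inspection.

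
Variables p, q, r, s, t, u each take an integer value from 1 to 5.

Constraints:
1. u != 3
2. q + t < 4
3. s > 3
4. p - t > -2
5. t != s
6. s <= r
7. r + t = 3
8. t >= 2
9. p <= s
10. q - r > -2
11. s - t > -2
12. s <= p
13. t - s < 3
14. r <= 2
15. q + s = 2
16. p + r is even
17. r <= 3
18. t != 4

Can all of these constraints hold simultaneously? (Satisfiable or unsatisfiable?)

From constraint 3: s ≥ 4. From constraints 6 and 14: s ≤ r and r ≤ 2, so s ≤ 2. But 2 < 4, so no value of s works.

Unsatisfiable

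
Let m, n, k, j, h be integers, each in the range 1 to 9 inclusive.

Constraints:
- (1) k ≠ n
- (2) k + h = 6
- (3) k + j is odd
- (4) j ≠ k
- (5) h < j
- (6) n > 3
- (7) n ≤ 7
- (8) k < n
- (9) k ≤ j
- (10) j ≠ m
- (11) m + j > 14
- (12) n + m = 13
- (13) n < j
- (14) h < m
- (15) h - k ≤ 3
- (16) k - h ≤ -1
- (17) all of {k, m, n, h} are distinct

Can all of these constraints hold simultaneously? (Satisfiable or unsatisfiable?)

Setting (m, n, k, j, h) = (6, 7, 2, 9, 4) satisfies everything: constraint 2: k + h = 6; constraint 11: m + j = 15; constraint 12: n + m = 13, and the others follow.

Satisfiable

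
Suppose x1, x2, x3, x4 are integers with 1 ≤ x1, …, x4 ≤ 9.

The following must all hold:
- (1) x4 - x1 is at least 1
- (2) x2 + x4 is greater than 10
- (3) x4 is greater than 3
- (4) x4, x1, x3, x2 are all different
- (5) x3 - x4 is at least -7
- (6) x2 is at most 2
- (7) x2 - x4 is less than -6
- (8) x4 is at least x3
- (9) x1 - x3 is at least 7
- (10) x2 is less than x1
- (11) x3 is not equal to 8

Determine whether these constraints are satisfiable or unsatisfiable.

Unsatisfiable

Constraints 1, 5, and 9 give x3 − x4 ≥ -7, x4 − x1 ≥ 1, x1 − x3 ≥ 7.
Adding all 3 inequalities: the left sides telescope to 0, and the right sides sum to (-7) + 1 + 7 = 1. So 0 ≥ 1, which is false.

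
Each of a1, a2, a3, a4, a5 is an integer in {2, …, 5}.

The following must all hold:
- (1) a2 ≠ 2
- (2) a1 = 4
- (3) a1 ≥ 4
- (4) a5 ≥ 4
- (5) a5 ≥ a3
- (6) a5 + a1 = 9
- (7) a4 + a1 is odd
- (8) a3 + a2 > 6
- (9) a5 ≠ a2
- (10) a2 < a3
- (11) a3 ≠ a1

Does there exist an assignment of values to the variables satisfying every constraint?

Satisfiable

Try a1 = 4, a2 = 3, a3 = 5, a4 = 3, a5 = 5.
Check constraint 6: a5 + a1 = 9; constraint 7: a4 + a1 = 7 is odd; constraint 8: a3 + a2 = 8. The remaining constraints are straightforward to verify.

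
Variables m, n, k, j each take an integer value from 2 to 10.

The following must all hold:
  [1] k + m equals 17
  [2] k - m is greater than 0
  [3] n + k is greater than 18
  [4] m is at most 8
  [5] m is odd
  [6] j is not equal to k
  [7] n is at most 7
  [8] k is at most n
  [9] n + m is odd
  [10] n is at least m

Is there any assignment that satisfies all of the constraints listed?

Unsatisfiable

From constraints 7 and 8: k ≤ n ≤ 7. From constraint 4: m ≤ 8. Hence k + m ≤ 15. But constraint 1 requires k + m = 17, and 17 > 15. Contradiction.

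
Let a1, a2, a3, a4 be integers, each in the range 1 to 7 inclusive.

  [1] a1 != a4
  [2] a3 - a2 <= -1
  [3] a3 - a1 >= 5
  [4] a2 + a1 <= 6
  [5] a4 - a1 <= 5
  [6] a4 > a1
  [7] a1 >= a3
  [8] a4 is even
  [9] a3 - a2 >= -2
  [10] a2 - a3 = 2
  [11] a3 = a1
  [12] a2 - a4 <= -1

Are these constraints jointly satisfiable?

Constraints 2, 3, 5, and 12 give a1 − a4 ≥ -5, a4 − a2 ≥ 1, a2 − a3 ≥ 1, a3 − a1 ≥ 5.
Adding all 4 inequalities: the left sides telescope to 0, and the right sides sum to (-5) + 1 + 1 + 5 = 2. So 0 ≥ 2, which is false.

Unsatisfiable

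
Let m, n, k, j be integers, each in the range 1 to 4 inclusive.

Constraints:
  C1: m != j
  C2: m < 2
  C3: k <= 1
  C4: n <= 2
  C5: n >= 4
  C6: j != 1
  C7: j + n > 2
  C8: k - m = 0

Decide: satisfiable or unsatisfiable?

Unsatisfiable

From constraint 5: n ≥ 4. From constraint 4: n ≤ 2. But 2 < 4, so no value of n works.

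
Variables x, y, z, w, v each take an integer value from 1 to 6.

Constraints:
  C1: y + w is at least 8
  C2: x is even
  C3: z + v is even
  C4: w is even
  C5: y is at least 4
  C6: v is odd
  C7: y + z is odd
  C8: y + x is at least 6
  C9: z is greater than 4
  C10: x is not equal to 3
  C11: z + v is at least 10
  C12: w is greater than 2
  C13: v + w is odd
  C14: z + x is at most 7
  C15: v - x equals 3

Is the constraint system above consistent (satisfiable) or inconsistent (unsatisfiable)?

One satisfying assignment is x = 2, y = 4, z = 5, w = 4, v = 5.
For the less obvious constraints — constraint 1: y + w = 8; constraint 8: y + x = 6; constraint 11: z + v = 10 — and the others hold by inspection.

Satisfiable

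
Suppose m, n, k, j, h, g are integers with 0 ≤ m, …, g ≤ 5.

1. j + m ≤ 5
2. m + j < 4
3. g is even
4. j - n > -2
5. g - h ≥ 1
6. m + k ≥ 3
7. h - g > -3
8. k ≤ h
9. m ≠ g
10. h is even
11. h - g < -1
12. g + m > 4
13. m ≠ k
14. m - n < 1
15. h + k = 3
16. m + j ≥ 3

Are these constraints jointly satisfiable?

Take m = 2, n = 2, k = 1, j = 1, h = 2, g = 4. Then constraint 1: j + m = 3; constraint 2: m + j = 3; constraint 4: j - n = -1, and every other listed constraint is also met.

Satisfiable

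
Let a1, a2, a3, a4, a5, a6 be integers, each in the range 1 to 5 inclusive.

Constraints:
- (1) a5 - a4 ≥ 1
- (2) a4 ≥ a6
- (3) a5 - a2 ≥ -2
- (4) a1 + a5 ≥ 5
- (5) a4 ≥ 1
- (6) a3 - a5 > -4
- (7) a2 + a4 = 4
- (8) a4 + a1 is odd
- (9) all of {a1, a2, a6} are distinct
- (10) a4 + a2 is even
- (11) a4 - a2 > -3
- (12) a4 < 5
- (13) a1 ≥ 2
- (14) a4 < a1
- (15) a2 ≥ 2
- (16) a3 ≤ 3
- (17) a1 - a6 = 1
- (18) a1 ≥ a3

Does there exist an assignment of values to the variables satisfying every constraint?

Satisfiable

Setting (a1, a2, a3, a4, a5, a6) = (2, 3, 1, 1, 4, 1) satisfies everything: constraint 1: a5 - a4 = 3; constraint 3: a5 - a2 = 1; constraint 4: a1 + a5 = 6, and the others follow.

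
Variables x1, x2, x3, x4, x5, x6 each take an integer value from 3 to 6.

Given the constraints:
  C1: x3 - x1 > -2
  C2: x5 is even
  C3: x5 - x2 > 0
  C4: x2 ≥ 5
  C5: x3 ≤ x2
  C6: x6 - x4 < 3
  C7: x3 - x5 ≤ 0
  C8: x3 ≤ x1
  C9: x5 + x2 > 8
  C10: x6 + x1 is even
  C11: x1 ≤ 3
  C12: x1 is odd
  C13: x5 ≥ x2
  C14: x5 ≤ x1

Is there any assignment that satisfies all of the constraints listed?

Unsatisfiable

From constraints 4 and 13: x5 ≥ x2 and x2 ≥ 5, so x5 ≥ 5. From constraints 11 and 14: x5 ≤ x1 and x1 ≤ 3, so x5 ≤ 3. But 3 < 5, so no value of x5 works.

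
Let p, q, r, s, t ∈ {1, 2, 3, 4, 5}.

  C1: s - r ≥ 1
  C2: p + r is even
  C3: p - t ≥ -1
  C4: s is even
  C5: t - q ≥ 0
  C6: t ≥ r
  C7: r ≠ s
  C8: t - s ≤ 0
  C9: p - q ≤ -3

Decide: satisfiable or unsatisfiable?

Unsatisfiable

Constraints 3, 5, and 9 give p − t ≥ -1, t − q ≥ 0, q − p ≥ 3.
Adding all 3 inequalities: the left sides telescope to 0, and the right sides sum to (-1) + 0 + 3 = 2. So 0 ≥ 2, which is false.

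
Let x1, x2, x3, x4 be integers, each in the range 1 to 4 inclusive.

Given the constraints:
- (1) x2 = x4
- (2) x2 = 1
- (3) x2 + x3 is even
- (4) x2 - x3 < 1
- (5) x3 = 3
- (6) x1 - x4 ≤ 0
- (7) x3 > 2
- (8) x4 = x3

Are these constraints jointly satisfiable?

Constraint 2 fixes x2 = 1 and constraint 5 fixes x3 = 3. Constraints 1 and 8 give x2 = x4 = x3, so x2 = x3. But 1 ≠ 3 — contradiction.

Unsatisfiable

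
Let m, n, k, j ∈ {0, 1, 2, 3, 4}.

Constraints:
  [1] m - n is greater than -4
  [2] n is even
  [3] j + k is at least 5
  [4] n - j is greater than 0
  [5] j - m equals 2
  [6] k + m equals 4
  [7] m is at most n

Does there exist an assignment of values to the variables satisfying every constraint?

Satisfiable

The assignment m = 1, n = 4, k = 3, j = 3 works:
  constraint 1 holds since m - n = -3.
  constraint 3 holds since j + k = 6.
  constraint 4 holds since n - j = 1.
The rest check out directly.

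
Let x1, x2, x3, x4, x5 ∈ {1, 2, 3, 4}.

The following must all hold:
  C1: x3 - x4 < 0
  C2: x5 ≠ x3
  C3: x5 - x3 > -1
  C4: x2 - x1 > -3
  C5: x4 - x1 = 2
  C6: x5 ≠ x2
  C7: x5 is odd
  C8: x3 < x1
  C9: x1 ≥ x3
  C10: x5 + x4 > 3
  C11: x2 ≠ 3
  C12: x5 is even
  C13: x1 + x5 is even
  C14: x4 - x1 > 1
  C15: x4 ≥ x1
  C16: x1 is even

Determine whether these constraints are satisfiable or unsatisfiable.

Unsatisfiable

Constraint 16 makes x1 even and constraint 7 makes x5 odd, so x1 + x5 must be odd. Constraint 13 says x1 + x5 is even — contradiction.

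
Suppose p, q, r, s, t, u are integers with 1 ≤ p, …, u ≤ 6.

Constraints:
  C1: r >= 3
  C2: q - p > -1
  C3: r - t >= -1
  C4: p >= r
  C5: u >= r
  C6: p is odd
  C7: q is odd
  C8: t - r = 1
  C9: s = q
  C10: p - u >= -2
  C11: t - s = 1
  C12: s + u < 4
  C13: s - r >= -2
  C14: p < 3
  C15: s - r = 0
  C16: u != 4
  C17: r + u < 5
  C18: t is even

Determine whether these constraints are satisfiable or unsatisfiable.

From constraints 1 and 4: p ≥ r and r ≥ 3, so p ≥ 3. From constraint 14: p ≤ 2. But 2 < 3, so no value of p works.

Unsatisfiable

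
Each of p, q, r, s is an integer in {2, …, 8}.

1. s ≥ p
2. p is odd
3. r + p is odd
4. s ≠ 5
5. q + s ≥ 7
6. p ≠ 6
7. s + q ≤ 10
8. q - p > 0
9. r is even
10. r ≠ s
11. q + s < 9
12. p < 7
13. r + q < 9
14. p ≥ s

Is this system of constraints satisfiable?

Satisfiable

One satisfying assignment is p = 3, q = 4, r = 4, s = 3.
For the less obvious constraints — constraint 5: q + s = 7; constraint 7: s + q = 7 — and the others hold by inspection.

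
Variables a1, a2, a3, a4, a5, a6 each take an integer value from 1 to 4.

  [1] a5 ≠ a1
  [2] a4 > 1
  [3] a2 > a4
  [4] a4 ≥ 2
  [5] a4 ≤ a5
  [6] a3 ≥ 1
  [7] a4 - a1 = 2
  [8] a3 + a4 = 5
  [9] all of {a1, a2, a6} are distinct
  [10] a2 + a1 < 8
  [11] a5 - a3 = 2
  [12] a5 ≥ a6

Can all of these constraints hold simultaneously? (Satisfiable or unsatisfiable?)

Satisfiable

Setting (a1, a2, a3, a4, a5, a6) = (1, 4, 2, 3, 4, 3) satisfies everything: constraint 7: a4 - a1 = 2; constraint 8: a3 + a4 = 5; constraint 10: a2 + a1 = 5, and the others follow.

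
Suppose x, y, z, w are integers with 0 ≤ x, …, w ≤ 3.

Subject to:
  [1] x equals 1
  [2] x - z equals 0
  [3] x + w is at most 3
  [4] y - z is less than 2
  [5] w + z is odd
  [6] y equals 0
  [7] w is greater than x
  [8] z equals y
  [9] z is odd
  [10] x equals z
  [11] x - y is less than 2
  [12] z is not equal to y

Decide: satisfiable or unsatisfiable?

Unsatisfiable

Constraint 1 fixes x = 1 and constraint 6 fixes y = 0. Constraints 8 and 10 give x = z = y, so x = y. But 1 ≠ 0 — contradiction.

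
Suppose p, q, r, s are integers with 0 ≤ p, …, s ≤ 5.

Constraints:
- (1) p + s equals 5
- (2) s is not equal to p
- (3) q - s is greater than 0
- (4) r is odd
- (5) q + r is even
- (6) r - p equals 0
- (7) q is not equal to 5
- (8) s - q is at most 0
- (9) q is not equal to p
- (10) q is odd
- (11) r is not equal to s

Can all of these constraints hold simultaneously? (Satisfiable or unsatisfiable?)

Satisfiable

The assignment p = 5, q = 3, r = 5, s = 0 works:
  constraint 1 holds since p + s = 5.
  constraint 3 holds since q - s = 3.
The rest check out directly.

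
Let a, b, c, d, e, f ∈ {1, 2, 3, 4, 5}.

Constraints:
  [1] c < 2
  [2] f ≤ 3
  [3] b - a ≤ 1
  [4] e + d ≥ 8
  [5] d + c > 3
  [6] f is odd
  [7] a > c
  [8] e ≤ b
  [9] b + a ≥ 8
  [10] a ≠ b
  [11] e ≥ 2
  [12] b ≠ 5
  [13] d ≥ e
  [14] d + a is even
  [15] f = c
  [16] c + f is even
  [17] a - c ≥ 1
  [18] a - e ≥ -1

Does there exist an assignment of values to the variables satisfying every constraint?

Take a = 5, b = 4, c = 1, d = 5, e = 4, f = 1. Then constraint 3: b - a = -1; constraint 4: e + d = 9, and every other listed constraint is also met.

Satisfiable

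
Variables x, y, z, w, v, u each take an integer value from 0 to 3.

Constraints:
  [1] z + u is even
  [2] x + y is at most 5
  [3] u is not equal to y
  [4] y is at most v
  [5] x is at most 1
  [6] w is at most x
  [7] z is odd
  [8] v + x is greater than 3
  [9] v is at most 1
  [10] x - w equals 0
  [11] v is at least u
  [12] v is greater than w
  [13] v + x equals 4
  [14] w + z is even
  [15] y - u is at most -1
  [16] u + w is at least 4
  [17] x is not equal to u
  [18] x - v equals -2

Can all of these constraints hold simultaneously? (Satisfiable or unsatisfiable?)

From constraints 9 and 11: u ≤ v ≤ 1. From constraints 5 and 6: w ≤ x ≤ 1. Hence u + w ≤ 2. But constraint 16 requires u + w ≥ 4, and 4 > 2. Contradiction.

Unsatisfiable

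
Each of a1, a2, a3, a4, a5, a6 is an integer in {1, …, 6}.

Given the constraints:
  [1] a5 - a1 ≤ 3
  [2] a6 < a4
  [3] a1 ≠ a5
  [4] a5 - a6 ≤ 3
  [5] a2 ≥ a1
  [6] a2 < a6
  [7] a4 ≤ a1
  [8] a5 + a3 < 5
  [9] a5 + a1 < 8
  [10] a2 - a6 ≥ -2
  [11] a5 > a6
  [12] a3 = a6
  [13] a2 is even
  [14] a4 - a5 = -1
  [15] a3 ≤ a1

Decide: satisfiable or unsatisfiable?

Constraints 2, 5, 6, and 7 give a6 < a4, a4 ≤ a1, a1 ≤ a2, a2 < a6. Chaining: a6 < a4 ≤ a1 ≤ a2 < a6, which forces a6 < a6 — impossible.

Unsatisfiable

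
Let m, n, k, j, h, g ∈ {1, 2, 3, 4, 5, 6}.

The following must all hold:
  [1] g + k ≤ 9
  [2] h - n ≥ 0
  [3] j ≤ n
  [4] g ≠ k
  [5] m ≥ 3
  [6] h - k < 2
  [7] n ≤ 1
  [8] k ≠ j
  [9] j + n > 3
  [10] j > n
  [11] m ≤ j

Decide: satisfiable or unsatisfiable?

From constraints 5 and 11: j ≥ m and m ≥ 3, so j ≥ 3. From constraints 3 and 7: j ≤ n and n ≤ 1, so j ≤ 1. But 1 < 3, so no value of j works.

Unsatisfiable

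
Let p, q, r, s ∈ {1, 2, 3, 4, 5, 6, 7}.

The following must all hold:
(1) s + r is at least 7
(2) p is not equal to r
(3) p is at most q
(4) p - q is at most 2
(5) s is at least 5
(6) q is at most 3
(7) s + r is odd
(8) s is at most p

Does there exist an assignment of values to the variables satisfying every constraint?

From constraints 5 and 8: p ≥ s and s ≥ 5, so p ≥ 5. From constraints 3 and 6: p ≤ q and q ≤ 3, so p ≤ 3. But 3 < 5, so no value of p works.

Unsatisfiable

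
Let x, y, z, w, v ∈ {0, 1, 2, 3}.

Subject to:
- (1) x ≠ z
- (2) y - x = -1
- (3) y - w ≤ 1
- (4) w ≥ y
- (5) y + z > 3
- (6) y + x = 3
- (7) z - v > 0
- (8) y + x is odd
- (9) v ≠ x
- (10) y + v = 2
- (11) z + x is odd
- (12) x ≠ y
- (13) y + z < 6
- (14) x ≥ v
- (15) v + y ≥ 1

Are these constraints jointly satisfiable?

Satisfiable

One satisfying assignment is x = 2, y = 1, z = 3, w = 3, v = 1.
For the less obvious constraints — constraint 2: y - x = -1; constraint 3: y - w = -2; constraint 5: y + z = 4 — and the others hold by inspection.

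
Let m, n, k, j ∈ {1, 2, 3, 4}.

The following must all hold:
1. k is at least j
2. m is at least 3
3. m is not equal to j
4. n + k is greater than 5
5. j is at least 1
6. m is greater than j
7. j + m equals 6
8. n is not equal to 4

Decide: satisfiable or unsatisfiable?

Satisfiable

Take m = 4, n = 2, k = 4, j = 2. Then constraint 1: k = 4, j = 2; constraint 4: n + k = 6; constraint 7: j + m = 6, and every other listed constraint is also met.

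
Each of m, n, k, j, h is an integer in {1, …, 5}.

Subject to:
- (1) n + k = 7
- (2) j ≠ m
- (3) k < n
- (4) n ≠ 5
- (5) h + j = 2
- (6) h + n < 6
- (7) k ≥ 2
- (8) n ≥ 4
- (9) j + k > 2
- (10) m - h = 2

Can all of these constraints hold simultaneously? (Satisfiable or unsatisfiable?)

Satisfiable

Setting (m, n, k, j, h) = (3, 4, 3, 1, 1) satisfies everything: constraint 1: n + k = 7; constraint 5: h + j = 2; constraint 6: h + n = 5, and the others follow.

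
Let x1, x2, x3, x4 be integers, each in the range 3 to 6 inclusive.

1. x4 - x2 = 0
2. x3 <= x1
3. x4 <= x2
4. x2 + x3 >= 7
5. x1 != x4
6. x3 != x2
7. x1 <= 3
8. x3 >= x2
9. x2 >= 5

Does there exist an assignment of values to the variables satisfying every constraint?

From constraints 8 and 9: x3 ≥ x2 and x2 ≥ 5, so x3 ≥ 5. From constraints 2 and 7: x3 ≤ x1 and x1 ≤ 3, so x3 ≤ 3. But 3 < 5, so no value of x3 works.

Unsatisfiable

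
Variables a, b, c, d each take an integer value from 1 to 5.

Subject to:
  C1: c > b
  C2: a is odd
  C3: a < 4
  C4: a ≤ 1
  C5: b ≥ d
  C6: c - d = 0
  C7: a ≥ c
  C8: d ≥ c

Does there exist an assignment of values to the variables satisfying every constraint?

Constraints 1, 5, and 8 give d ≤ b, b < c, c ≤ d. Chaining: d ≤ b < c ≤ d, which forces d < d — impossible.

Unsatisfiable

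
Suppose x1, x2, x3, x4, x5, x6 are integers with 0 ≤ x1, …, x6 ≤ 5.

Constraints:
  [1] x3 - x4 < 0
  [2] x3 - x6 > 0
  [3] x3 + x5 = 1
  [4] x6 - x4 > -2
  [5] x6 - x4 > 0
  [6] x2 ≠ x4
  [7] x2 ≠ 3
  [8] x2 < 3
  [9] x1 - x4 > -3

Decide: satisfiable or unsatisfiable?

Unsatisfiable

Constraints 1, 2, and 5 give x4 < x6, x6 < x3, x3 < x4. Chaining: x4 < x6 < x3 < x4, which forces x4 < x4 — impossible.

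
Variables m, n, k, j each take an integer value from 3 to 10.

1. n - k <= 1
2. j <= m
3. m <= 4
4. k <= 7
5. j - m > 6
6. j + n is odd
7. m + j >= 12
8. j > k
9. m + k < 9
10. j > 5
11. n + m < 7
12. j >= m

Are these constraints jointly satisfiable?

Unsatisfiable

From constraint 10: j ≥ 6. From constraints 2 and 3: j ≤ m and m ≤ 4, so j ≤ 4. But 4 < 6, so no value of j works.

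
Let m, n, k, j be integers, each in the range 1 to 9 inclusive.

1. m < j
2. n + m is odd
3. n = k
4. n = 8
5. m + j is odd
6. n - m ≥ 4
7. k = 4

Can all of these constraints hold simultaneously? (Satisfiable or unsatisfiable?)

Unsatisfiable

Constraint 4 fixes n = 8 and constraint 7 fixes k = 4, but constraint 3 requires n = k. Since 8 ≠ 4, contradiction.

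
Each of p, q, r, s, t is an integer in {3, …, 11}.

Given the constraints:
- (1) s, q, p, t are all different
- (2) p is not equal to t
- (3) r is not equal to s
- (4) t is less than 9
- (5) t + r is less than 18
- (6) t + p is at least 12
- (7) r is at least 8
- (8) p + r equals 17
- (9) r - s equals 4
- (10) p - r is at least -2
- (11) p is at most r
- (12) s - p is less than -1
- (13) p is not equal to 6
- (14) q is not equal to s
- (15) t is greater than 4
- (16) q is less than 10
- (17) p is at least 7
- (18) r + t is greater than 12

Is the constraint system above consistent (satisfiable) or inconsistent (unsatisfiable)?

Take p = 8, q = 9, r = 9, s = 5, t = 6. Then constraint 5: t + r = 15; constraint 6: t + p = 14; constraint 8: p + r = 17, and every other listed constraint is also met.

Satisfiable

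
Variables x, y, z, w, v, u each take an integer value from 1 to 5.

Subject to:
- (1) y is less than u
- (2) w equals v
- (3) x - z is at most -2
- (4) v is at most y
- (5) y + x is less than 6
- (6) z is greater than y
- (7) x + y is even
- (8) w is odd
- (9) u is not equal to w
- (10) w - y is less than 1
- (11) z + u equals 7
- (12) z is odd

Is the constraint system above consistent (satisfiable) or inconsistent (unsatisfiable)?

Satisfiable

Try x = 3, y = 1, z = 5, w = 1, v = 1, u = 2.
Check constraint 3: x - z = -2; constraint 5: y + x = 4. The remaining constraints are straightforward to verify.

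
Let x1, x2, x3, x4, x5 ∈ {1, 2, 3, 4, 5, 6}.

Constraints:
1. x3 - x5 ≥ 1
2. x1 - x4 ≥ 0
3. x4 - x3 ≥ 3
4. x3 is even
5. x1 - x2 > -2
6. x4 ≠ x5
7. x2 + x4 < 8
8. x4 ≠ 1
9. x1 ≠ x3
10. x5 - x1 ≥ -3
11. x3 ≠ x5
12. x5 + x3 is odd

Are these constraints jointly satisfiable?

Unsatisfiable

Constraints 1, 2, 3, and 10 give x4 − x3 ≥ 3, x3 − x5 ≥ 1, x5 − x1 ≥ -3, x1 − x4 ≥ 0.
Adding all 4 inequalities: the left sides telescope to 0, and the right sides sum to 3 + 1 + (-3) + 0 = 1. So 0 ≥ 1, which is false.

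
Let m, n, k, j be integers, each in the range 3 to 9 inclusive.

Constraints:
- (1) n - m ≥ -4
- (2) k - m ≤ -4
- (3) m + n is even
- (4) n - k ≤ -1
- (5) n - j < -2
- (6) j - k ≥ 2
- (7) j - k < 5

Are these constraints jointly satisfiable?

Unsatisfiable

Constraints 1, 2, and 4 give m − k ≥ 4, k − n ≥ 1, n − m ≥ -4.
Adding all 3 inequalities: the left sides telescope to 0, and the right sides sum to 4 + 1 + (-4) = 1. So 0 ≥ 1, which is false.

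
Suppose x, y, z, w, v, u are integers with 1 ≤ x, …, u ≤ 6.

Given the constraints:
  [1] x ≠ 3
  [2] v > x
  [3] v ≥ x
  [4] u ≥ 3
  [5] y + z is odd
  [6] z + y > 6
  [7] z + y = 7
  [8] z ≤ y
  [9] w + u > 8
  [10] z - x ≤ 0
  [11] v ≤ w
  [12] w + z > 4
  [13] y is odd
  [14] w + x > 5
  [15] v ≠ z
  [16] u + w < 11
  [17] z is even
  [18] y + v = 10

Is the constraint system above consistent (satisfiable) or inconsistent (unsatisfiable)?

The assignment x = 2, y = 5, z = 2, w = 5, v = 5, u = 5 works:
  constraint 6 holds since z + y = 7.
  constraint 7 holds since z + y = 7.
The rest check out directly.

Satisfiable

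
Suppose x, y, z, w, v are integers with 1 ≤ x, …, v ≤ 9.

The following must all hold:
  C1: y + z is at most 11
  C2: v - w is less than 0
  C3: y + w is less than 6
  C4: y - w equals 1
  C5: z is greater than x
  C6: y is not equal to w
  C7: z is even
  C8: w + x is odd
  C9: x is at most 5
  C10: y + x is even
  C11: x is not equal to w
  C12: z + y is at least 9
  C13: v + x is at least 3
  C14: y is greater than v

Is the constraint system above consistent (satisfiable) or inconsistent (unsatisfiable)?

Setting (x, y, z, w, v) = (3, 3, 8, 2, 1) satisfies everything: constraint 1: y + z = 11; constraint 2: v - w = -1, and the others follow.

Satisfiable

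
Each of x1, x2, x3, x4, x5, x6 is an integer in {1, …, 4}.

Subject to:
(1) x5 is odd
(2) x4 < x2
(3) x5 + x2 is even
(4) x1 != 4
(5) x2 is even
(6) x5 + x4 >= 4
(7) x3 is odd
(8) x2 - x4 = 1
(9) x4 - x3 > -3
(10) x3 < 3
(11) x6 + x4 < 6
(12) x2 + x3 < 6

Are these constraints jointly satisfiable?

Unsatisfiable

Constraint 1 makes x5 odd and constraint 5 makes x2 even, so x5 + x2 must be odd. Constraint 3 says x5 + x2 is even — contradiction.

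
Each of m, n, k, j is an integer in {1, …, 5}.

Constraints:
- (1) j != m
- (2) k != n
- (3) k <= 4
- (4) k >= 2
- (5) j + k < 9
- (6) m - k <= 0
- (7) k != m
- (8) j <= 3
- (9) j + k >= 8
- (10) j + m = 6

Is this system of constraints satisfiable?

From constraint 8: j ≤ 3. From constraint 3: k ≤ 4. Hence j + k ≤ 7. But constraint 9 requires j + k ≥ 8, and 8 > 7. Contradiction.

Unsatisfiable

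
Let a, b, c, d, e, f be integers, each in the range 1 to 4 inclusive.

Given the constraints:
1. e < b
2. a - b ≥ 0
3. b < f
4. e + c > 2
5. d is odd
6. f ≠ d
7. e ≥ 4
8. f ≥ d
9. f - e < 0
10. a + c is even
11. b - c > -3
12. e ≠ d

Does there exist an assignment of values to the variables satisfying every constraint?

Unsatisfiable

Constraints 1, 3, and 9 give e < b, b < f, f < e. Chaining: e < b < f < e, which forces e < e — impossible.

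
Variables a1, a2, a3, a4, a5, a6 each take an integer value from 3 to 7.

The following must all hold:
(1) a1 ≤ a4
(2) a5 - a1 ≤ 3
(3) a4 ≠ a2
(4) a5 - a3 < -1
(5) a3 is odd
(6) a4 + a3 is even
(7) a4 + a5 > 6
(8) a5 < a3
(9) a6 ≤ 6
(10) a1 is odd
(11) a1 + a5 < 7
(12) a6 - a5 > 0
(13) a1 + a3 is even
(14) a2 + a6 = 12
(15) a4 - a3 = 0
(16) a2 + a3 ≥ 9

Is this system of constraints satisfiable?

Satisfiable

Setting (a1, a2, a3, a4, a5, a6) = (3, 7, 5, 5, 3, 5) satisfies everything: constraint 2: a5 - a1 = 0; constraint 4: a5 - a3 = -2, and the others follow.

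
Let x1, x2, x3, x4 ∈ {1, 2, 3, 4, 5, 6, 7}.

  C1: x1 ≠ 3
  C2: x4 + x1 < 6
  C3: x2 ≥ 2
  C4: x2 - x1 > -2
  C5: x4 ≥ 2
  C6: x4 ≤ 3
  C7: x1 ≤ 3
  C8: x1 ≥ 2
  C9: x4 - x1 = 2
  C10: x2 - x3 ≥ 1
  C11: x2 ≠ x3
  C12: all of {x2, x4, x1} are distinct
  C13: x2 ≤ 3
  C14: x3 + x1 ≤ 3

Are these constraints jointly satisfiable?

Unsatisfiable

Constraints 3, 5, 6, 7, 8, and 13 confine each of x2, x4, x1 to the 2 values {2, 3}.
Constraint 12 requires all 3 of them to be distinct, but only 2 values are available — impossible by the pigeonhole principle.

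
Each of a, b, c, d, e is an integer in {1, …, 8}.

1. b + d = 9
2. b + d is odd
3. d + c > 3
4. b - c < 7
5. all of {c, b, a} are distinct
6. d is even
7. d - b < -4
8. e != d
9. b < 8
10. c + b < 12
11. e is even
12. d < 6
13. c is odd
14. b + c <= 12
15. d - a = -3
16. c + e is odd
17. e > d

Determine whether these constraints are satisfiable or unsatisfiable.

Try a = 5, b = 7, c = 3, d = 2, e = 8.
Check constraint 1: b + d = 9; constraint 3: d + c = 5. The remaining constraints are straightforward to verify.

Satisfiable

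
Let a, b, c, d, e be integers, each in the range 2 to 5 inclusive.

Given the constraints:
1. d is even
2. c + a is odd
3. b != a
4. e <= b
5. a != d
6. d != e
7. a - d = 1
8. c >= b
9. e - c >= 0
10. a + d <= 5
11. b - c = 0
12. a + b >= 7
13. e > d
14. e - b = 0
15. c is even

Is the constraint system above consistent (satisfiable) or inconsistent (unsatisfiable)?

One satisfying assignment is a = 3, b = 4, c = 4, d = 2, e = 4.
For the less obvious constraints — constraint 7: a - d = 1; constraint 9: e - c = 0 — and the others hold by inspection.

Satisfiable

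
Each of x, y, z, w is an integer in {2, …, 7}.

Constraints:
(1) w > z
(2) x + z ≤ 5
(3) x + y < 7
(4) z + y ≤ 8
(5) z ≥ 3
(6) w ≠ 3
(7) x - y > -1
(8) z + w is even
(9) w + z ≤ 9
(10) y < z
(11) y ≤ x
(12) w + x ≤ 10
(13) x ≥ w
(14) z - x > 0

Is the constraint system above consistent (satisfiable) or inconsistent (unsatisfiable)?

Constraints 1, 13, and 14 give z < w, w ≤ x, x < z. Chaining: z < w ≤ x < z, which forces z < z — impossible.

Unsatisfiable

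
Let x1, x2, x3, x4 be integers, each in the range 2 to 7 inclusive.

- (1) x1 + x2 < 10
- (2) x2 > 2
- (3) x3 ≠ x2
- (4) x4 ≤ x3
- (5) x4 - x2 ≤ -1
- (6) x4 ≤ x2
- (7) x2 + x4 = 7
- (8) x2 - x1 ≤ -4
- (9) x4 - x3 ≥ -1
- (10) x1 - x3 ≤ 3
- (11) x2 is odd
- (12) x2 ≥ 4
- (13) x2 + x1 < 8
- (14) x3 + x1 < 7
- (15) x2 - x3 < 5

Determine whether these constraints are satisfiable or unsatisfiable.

Unsatisfiable

Constraints 5, 8, 9, and 10 give x4 − x3 ≥ -1, x3 − x1 ≥ -3, x1 − x2 ≥ 4, x2 − x4 ≥ 1.
Adding all 4 inequalities: the left sides telescope to 0, and the right sides sum to (-1) + (-3) + 4 + 1 = 1. So 0 ≥ 1, which is false.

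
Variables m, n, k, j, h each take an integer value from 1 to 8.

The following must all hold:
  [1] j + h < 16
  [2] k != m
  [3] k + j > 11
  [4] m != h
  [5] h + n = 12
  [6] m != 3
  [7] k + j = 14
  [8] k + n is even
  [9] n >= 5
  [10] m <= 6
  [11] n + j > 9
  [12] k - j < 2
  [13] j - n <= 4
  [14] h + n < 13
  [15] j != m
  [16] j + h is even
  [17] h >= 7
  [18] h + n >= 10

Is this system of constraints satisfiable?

Try m = 4, n = 5, k = 7, j = 7, h = 7.
Check constraint 1: j + h = 14; constraint 3: k + j = 14; constraint 5: h + n = 12. The remaining constraints are straightforward to verify.

Satisfiable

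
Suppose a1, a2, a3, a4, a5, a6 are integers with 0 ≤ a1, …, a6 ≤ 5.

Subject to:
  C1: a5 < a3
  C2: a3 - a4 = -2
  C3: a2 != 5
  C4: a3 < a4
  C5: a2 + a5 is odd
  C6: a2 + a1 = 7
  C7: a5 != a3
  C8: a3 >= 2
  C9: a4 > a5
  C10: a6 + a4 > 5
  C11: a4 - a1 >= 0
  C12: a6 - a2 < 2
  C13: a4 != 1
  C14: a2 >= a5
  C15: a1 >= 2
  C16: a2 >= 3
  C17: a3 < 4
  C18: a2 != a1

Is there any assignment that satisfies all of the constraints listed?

Satisfiable

Setting (a1, a2, a3, a4, a5, a6) = (3, 4, 2, 4, 1, 3) satisfies everything: constraint 2: a3 - a4 = -2; constraint 6: a2 + a1 = 7, and the others follow.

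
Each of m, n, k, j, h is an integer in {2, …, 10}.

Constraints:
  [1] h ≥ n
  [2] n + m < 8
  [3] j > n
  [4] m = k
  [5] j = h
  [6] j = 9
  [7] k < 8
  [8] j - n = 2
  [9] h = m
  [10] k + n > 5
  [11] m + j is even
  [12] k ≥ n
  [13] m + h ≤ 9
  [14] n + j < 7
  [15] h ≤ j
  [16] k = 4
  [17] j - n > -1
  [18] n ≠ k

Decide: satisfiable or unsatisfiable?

Unsatisfiable

Constraint 6 fixes j = 9 and constraint 16 fixes k = 4. Constraints 4, 5, and 9 give j = h = m = k, so j = k. But 9 ≠ 4 — contradiction.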